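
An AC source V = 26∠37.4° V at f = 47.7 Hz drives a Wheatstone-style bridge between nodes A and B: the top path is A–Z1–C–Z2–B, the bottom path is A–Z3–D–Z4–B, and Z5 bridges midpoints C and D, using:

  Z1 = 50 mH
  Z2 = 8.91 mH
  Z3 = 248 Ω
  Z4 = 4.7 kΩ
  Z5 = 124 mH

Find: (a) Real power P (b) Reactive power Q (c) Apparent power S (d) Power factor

Step 1 — Angular frequency: ω = 2π·f = 2π·47.7 = 299.7 rad/s.
Step 2 — Component impedances:
  Z1: Z = jωL = j·299.7·0.05 = 0 + j14.99 Ω
  Z2: Z = jωL = j·299.7·0.00891 = 0 + j2.67 Ω
  Z3: Z = R = 248 Ω
  Z4: Z = R = 4700 Ω
  Z5: Z = jωL = j·299.7·0.124 = 0 + j37.16 Ω
Step 3 — Bridge requires nodal analysis (the Z5 bridge couples midpoints C and D, so the two paths cannot be reduced to a simple series/parallel combination). Setting node B to ground and injecting 1 A at node A, the 3-node admittance system at A, C, D solves to V_A = Z_AB = 0.8683 + j17.48 Ω = 17.5∠87.2° Ω.
Step 4 — Source phasor: V = 26∠37.4° V = 20.65 + j15.79 V.
Step 5 — Current: I = V / Z = 0.96 - j1.134 A = 1.486∠-49.8° A.
Step 6 — Complex power: S = V·I* = 1.917 + j38.59 VA.
Step 7 — Real power: P = Re(S) = 1.917 W.
Step 8 — Reactive power: Q = Im(S) = 38.59 VAR.
Step 9 — Apparent power: |S| = 38.63 VA.
Step 10 — Power factor: PF = P/|S| = 0.04962 (lagging).

(a) P = 1.917 W  (b) Q = 38.59 VAR  (c) S = 38.63 VA  (d) PF = 0.04962 (lagging)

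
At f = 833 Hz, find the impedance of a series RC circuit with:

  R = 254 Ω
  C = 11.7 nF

Step 1 — Angular frequency: ω = 2π·f = 2π·833 = 5234 rad/s.
Step 2 — Component impedances:
  R: Z = R = 254 Ω
  C: Z = 1/(jωC) = -j/(ω·C) = 0 - j1.633e+04 Ω
Step 3 — Series combination: Z_total = R + C = 254 - j1.633e+04 Ω = 1.633e+04∠-89.1° Ω.

Z = 254 - j1.633e+04 Ω = 1.633e+04∠-89.1° Ω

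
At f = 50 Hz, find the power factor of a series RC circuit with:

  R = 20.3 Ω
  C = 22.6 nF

Step 1 — Angular frequency: ω = 2π·f = 2π·50 = 314.2 rad/s.
Step 2 — Component impedances:
  R: Z = R = 20.3 Ω
  C: Z = 1/(jωC) = -j/(ω·C) = 0 - j1.408e+05 Ω
Step 3 — Series combination: Z_total = R + C = 20.3 - j1.408e+05 Ω = 1.408e+05∠-90.0° Ω.
Step 4 — Power factor: PF = cos(φ) = Re(Z)/|Z| = 20.3/1.4085e+05 = 0.0001441.
Step 5 — Type: Im(Z) = -1.408e+05 ⇒ leading (phase φ = -90.0°).

PF = 0.0001441 (leading, φ = -90.0°)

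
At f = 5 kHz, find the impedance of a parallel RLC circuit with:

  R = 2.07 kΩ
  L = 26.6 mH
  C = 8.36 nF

Step 1 — Angular frequency: ω = 2π·f = 2π·5000 = 3.142e+04 rad/s.
Step 2 — Component impedances:
  R: Z = R = 2070 Ω
  L: Z = jωL = j·3.142e+04·0.0266 = 0 + j835.7 Ω
  C: Z = 1/(jωC) = -j/(ω·C) = 0 - j3808 Ω
Step 3 — Parallel combination: 1/Z_total = 1/R + 1/L + 1/C; Z_total = 436.9 + j844.7 Ω = 951∠62.7° Ω.

Z = 436.9 + j844.7 Ω = 951∠62.7° Ω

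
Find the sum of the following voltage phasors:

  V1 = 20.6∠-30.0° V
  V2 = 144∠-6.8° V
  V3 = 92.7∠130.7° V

Step 1 — Convert each phasor to rectangular form:
  V1 = 20.6·(cos(-30.0°) + j·sin(-30.0°)) = 17.84 - j10.3 V
  V2 = 144·(cos(-6.8°) + j·sin(-6.8°)) = 143 - j17.05 V
  V3 = 92.7·(cos(130.7°) + j·sin(130.7°)) = -60.45 + j70.28 V
Step 2 — Sum components: V_total = 100.4 + j42.93 V.
Step 3 — Convert to polar: |V_total| = 109.2 V, ∠V_total = 23.2°.

V_total = 109.2∠23.2° V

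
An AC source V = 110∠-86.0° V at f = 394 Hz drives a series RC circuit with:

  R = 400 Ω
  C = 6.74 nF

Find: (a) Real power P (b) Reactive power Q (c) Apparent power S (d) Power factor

Step 1 — Angular frequency: ω = 2π·f = 2π·394 = 2476 rad/s.
Step 2 — Component impedances:
  R: Z = R = 400 Ω
  C: Z = 1/(jωC) = -j/(ω·C) = 0 - j5.993e+04 Ω
Step 3 — Series combination: Z_total = R + C = 400 - j5.993e+04 Ω = 5.993e+04∠-89.6° Ω.
Step 4 — Source phasor: V = 110∠-86.0° V = 7.673 - j109.7 V.
Step 5 — Current: I = V / Z = 0.001832 + j0.0001158 A = 0.001835∠3.6° A.
Step 6 — Complex power: S = V·I* = 0.001347 - j0.2019 VA.
Step 7 — Real power: P = Re(S) = 0.001347 W.
Step 8 — Reactive power: Q = Im(S) = -0.2019 VAR.
Step 9 — Apparent power: |S| = 0.2019 VA.
Step 10 — Power factor: PF = P/|S| = 0.006674 (leading).

(a) P = 0.001347 W  (b) Q = -0.2019 VAR  (c) S = 0.2019 VA  (d) PF = 0.006674 (leading)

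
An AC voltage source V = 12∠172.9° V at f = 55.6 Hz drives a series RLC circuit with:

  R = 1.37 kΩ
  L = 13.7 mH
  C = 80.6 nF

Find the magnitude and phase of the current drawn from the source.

Step 1 — Angular frequency: ω = 2π·f = 2π·55.6 = 349.3 rad/s.
Step 2 — Component impedances:
  R: Z = R = 1370 Ω
  L: Z = jωL = j·349.3·0.0137 = 0 + j4.786 Ω
  C: Z = 1/(jωC) = -j/(ω·C) = 0 - j3.551e+04 Ω
Step 3 — Series combination: Z_total = R + L + C = 1370 - j3.551e+04 Ω = 3.554e+04∠-87.8° Ω.
Step 4 — Source phasor: V = 12∠172.9° V = -11.91 + j1.483 V.
Step 5 — Ohm's law: I = V / Z_total = (-11.91 + j1.483) / (1370 - j3.551e+04) = -5.463e-05 - j0.0003332 A.
Step 6 — Convert to polar: |I| = 0.0003377 A, ∠I = -99.3°.

I = 0.0003377∠-99.3° A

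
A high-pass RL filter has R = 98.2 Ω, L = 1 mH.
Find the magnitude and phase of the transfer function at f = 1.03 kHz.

Step 1 — Angular frequency: ω = 2π·1030 = 6472 rad/s.
Step 2 — Transfer function: H(jω) = jωL/(R + jωL).
Step 3 — Numerator jωL = j·6.472; denominator R + jωL = 98.2 + j6.472.
Step 4 — H = 0.004324 + j0.06562.
Step 5 — Magnitude: |H| = 0.06576 (-23.6 dB); phase: φ = 86.2°.

|H| = 0.06576 (-23.6 dB), φ = 86.2°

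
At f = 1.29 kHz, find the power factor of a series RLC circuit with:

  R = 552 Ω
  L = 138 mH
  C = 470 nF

Step 1 — Angular frequency: ω = 2π·f = 2π·1290 = 8105 rad/s.
Step 2 — Component impedances:
  R: Z = R = 552 Ω
  L: Z = jωL = j·8105·0.138 = 0 + j1119 Ω
  C: Z = 1/(jωC) = -j/(ω·C) = 0 - j262.5 Ω
Step 3 — Series combination: Z_total = R + L + C = 552 + j856 Ω = 1019∠57.2° Ω.
Step 4 — Power factor: PF = cos(φ) = Re(Z)/|Z| = 552/1018.6 = 0.5419.
Step 5 — Type: Im(Z) = 856 ⇒ lagging (phase φ = 57.2°).

PF = 0.5419 (lagging, φ = 57.2°)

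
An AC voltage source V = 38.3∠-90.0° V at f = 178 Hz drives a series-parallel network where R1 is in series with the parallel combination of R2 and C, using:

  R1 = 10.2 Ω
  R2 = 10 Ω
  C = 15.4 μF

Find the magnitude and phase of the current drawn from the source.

Step 1 — Angular frequency: ω = 2π·f = 2π·178 = 1118 rad/s.
Step 2 — Component impedances:
  R1: Z = R = 10.2 Ω
  R2: Z = R = 10 Ω
  C: Z = 1/(jωC) = -j/(ω·C) = 0 - j58.06 Ω
Step 3 — Parallel branch: R2 || C = 1/(1/R2 + 1/C) = 9.712 - j1.673 Ω.
Step 4 — Series with R1: Z_total = R1 + (R2 || C) = 19.91 - j1.673 Ω = 19.98∠-4.8° Ω.
Step 5 — Source phasor: V = 38.3∠-90.0° V = 0 - j38.3 V.
Step 6 — Ohm's law: I = V / Z_total = (0 - j38.3) / (19.91 - j1.673) = 0.1605 - j1.91 A.
Step 7 — Convert to polar: |I| = 1.917 A, ∠I = -85.2°.

I = 1.917∠-85.2° A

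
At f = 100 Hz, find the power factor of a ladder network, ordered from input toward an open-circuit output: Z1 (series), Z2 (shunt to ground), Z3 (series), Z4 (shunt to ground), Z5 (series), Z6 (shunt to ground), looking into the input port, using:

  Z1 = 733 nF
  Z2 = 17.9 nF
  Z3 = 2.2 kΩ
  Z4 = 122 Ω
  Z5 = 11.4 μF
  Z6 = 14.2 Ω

Step 1 — Angular frequency: ω = 2π·f = 2π·100 = 628.3 rad/s.
Step 2 — Component impedances:
  Z1: Z = 1/(jωC) = -j/(ω·C) = 0 - j2171 Ω
  Z2: Z = 1/(jωC) = -j/(ω·C) = 0 - j8.891e+04 Ω
  Z3: Z = R = 2200 Ω
  Z4: Z = R = 122 Ω
  Z5: Z = 1/(jωC) = -j/(ω·C) = 0 - j139.6 Ω
  Z6: Z = R = 14.2 Ω
Step 3 — Ladder network (open output): work backward from the far end, alternating series and parallel combinations. Z_in = 2264 - j2284 Ω = 3216∠-45.2° Ω.
Step 4 — Power factor: PF = cos(φ) = Re(Z)/|Z| = 2264.5/3216 = 0.7041.
Step 5 — Type: Im(Z) = -2284 ⇒ leading (phase φ = -45.2°).

PF = 0.7041 (leading, φ = -45.2°)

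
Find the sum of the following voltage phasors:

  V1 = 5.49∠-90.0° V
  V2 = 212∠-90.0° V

Step 1 — Convert each phasor to rectangular form:
  V1 = 5.49·(cos(-90.0°) + j·sin(-90.0°)) = 0 - j5.49 V
  V2 = 212·(cos(-90.0°) + j·sin(-90.0°)) = 0 - j212 V
Step 2 — Sum components: V_total = 0 - j217.5 V.
Step 3 — Convert to polar: |V_total| = 217.5 V, ∠V_total = -90.0°.

V_total = 217.5∠-90.0° V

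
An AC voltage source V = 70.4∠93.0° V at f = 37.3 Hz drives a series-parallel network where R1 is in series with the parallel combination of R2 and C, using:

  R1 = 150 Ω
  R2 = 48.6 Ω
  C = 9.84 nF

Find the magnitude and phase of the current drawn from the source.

Step 1 — Angular frequency: ω = 2π·f = 2π·37.3 = 234.4 rad/s.
Step 2 — Component impedances:
  R1: Z = R = 150 Ω
  R2: Z = R = 48.6 Ω
  C: Z = 1/(jωC) = -j/(ω·C) = 0 - j4.336e+05 Ω
Step 3 — Parallel branch: R2 || C = 1/(1/R2 + 1/C) = 48.6 - j0.005447 Ω.
Step 4 — Series with R1: Z_total = R1 + (R2 || C) = 198.6 - j0.005447 Ω = 198.6∠-0.0° Ω.
Step 5 — Source phasor: V = 70.4∠93.0° V = -3.684 + j70.3 V.
Step 6 — Ohm's law: I = V / Z_total = (-3.684 + j70.3) / (198.6 - j0.005447) = -0.01856 + j0.354 A.
Step 7 — Convert to polar: |I| = 0.3545 A, ∠I = 93.0°.

I = 0.3545∠93.0° A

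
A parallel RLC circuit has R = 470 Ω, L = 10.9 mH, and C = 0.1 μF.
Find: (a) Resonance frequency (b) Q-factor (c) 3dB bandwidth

Step 1 — Resonance: ω₀ = 1/√(LC) = 1/√(0.0109·1e-07) = 3.029e+04 rad/s.
Step 2 — f₀ = ω₀/(2π) = 4821 Hz.
Step 3 — Parallel Q: Q = R/(ω₀L) = 470/(3.029e+04·0.0109) = 1.424.
Step 4 — Bandwidth: Δω = ω₀/Q = 2.128e+04 rad/s; BW = Δω/(2π) = 3386 Hz.

(a) f₀ = 4821 Hz  (b) Q = 1.424  (c) BW = 3386 Hz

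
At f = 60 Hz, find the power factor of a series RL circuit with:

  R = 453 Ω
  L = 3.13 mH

Step 1 — Angular frequency: ω = 2π·f = 2π·60 = 377 rad/s.
Step 2 — Component impedances:
  R: Z = R = 453 Ω
  L: Z = jωL = j·377·0.00313 = 0 + j1.18 Ω
Step 3 — Series combination: Z_total = R + L = 453 + j1.18 Ω = 453∠0.1° Ω.
Step 4 — Power factor: PF = cos(φ) = Re(Z)/|Z| = 453/453 = 1.
Step 5 — Type: Im(Z) = 1.18 ⇒ lagging (phase φ = 0.1°).

PF = 1 (lagging, φ = 0.1°)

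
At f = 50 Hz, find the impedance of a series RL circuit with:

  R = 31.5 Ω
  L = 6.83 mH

Step 1 — Angular frequency: ω = 2π·f = 2π·50 = 314.2 rad/s.
Step 2 — Component impedances:
  R: Z = R = 31.5 Ω
  L: Z = jωL = j·314.2·0.00683 = 0 + j2.146 Ω
Step 3 — Series combination: Z_total = R + L = 31.5 + j2.146 Ω = 31.57∠3.9° Ω.

Z = 31.5 + j2.146 Ω = 31.57∠3.9° Ω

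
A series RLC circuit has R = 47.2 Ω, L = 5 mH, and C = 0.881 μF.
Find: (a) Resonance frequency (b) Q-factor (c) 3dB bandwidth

Step 1 — Resonance: ω₀ = 1/√(LC) = 1/√(0.005·8.81e-07) = 1.507e+04 rad/s.
Step 2 — f₀ = ω₀/(2π) = 2398 Hz.
Step 3 — Series Q: Q = ω₀L/R = 1.507e+04·0.005/47.2 = 1.596.
Step 4 — Bandwidth: Δω = ω₀/Q = 9440 rad/s; BW = Δω/(2π) = 1502 Hz.

(a) f₀ = 2398 Hz  (b) Q = 1.596  (c) BW = 1502 Hz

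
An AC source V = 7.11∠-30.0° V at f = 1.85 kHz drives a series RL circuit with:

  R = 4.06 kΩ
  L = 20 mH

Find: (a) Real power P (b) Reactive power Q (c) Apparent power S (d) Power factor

Step 1 — Angular frequency: ω = 2π·f = 2π·1850 = 1.162e+04 rad/s.
Step 2 — Component impedances:
  R: Z = R = 4060 Ω
  L: Z = jωL = j·1.162e+04·0.02 = 0 + j232.5 Ω
Step 3 — Series combination: Z_total = R + L = 4060 + j232.5 Ω = 4067∠3.3° Ω.
Step 4 — Source phasor: V = 7.11∠-30.0° V = 6.157 - j3.555 V.
Step 5 — Current: I = V / Z = 0.001462 - j0.0009593 A = 0.001748∠-33.3° A.
Step 6 — Complex power: S = V·I* = 0.01241 + j0.0007106 VA.
Step 7 — Real power: P = Re(S) = 0.01241 W.
Step 8 — Reactive power: Q = Im(S) = 0.0007106 VAR.
Step 9 — Apparent power: |S| = 0.01243 VA.
Step 10 — Power factor: PF = P/|S| = 0.9984 (lagging).

(a) P = 0.01241 W  (b) Q = 0.0007106 VAR  (c) S = 0.01243 VA  (d) PF = 0.9984 (lagging)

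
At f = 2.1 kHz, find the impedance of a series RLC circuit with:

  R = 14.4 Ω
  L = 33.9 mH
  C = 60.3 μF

Step 1 — Angular frequency: ω = 2π·f = 2π·2100 = 1.319e+04 rad/s.
Step 2 — Component impedances:
  R: Z = R = 14.4 Ω
  L: Z = jωL = j·1.319e+04·0.0339 = 0 + j447.3 Ω
  C: Z = 1/(jωC) = -j/(ω·C) = 0 - j1.257 Ω
Step 3 — Series combination: Z_total = R + L + C = 14.4 + j446 Ω = 446.3∠88.2° Ω.

Z = 14.4 + j446 Ω = 446.3∠88.2° Ω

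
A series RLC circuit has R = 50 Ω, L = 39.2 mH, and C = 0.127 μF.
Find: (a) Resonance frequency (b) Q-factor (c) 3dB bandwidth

Step 1 — Resonance condition Im(Z)=0 gives ω₀ = 1/√(LC).
Step 2 — ω₀ = 1/√(0.0392·1.27e-07) = 1.417e+04 rad/s.
Step 3 — f₀ = ω₀/(2π) = 2256 Hz.
Step 4 — Series Q: Q = ω₀L/R = 1.417e+04·0.0392/50 = 11.11.
Step 5 — 3dB bandwidth: Δω = ω₀/Q = 1276 rad/s; BW = Δω/(2π) = 203 Hz.

(a) f₀ = 2256 Hz  (b) Q = 11.11  (c) BW = 203 Hz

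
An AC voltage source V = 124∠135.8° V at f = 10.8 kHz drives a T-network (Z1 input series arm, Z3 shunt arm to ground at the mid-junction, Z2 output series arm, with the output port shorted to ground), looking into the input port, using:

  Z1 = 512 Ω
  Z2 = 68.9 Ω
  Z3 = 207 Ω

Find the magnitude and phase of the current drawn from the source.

Step 1 — Angular frequency: ω = 2π·f = 2π·1.08e+04 = 6.786e+04 rad/s.
Step 2 — Component impedances:
  Z1: Z = R = 512 Ω
  Z2: Z = R = 68.9 Ω
  Z3: Z = R = 207 Ω
Step 3 — With the output port shorted to ground, the output series arm Z2 runs from the junction to ground; the shunt arm Z3 also runs from the junction to ground. They appear in parallel: Z3 || Z2 = 51.69 Ω.
Step 4 — Series with input arm Z1: Z_in = Z1 + (Z3 || Z2) = 563.7 Ω = 563.7∠0.0° Ω.
Step 5 — Source phasor: V = 124∠135.8° V = -88.9 + j86.45 V.
Step 6 — Ohm's law: I = V / Z_total = (-88.9 + j86.45) / (563.7) = -0.1577 + j0.1534 A.
Step 7 — Convert to polar: |I| = 0.22 A, ∠I = 135.8°.

I = 0.22∠135.8° A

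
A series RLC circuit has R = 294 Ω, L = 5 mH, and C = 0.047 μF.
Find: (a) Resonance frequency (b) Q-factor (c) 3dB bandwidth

Step 1 — Resonance condition Im(Z)=0 gives ω₀ = 1/√(LC).
Step 2 — ω₀ = 1/√(0.005·4.7e-08) = 6.523e+04 rad/s.
Step 3 — f₀ = ω₀/(2π) = 1.038e+04 Hz.
Step 4 — Series Q: Q = ω₀L/R = 6.523e+04·0.005/294 = 1.109.
Step 5 — 3dB bandwidth: Δω = ω₀/Q = 5.88e+04 rad/s; BW = Δω/(2π) = 9358 Hz.

(a) f₀ = 1.038e+04 Hz  (b) Q = 1.109  (c) BW = 9358 Hz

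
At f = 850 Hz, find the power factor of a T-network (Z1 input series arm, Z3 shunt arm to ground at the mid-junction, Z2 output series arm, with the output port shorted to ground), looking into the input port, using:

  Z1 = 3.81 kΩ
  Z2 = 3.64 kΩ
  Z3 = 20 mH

Step 1 — Angular frequency: ω = 2π·f = 2π·850 = 5341 rad/s.
Step 2 — Component impedances:
  Z1: Z = R = 3810 Ω
  Z2: Z = R = 3640 Ω
  Z3: Z = jωL = j·5341·0.02 = 0 + j106.8 Ω
Step 3 — With the output port shorted to ground, the output series arm Z2 runs from the junction to ground; the shunt arm Z3 also runs from the junction to ground. They appear in parallel: Z3 || Z2 = 3.132 + j106.7 Ω.
Step 4 — Series with input arm Z1: Z_in = Z1 + (Z3 || Z2) = 3813 + j106.7 Ω = 3815∠1.6° Ω.
Step 5 — Power factor: PF = cos(φ) = Re(Z)/|Z| = 3813.1/3814.6 = 0.9996.
Step 6 — Type: Im(Z) = 106.7 ⇒ lagging (phase φ = 1.6°).

PF = 0.9996 (lagging, φ = 1.6°)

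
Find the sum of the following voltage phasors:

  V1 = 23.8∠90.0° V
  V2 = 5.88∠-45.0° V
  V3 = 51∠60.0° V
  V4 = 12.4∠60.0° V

Step 1 — Convert each phasor to rectangular form:
  V1 = 23.8·(cos(90.0°) + j·sin(90.0°)) = 0 + j23.8 V
  V2 = 5.88·(cos(-45.0°) + j·sin(-45.0°)) = 4.158 - j4.158 V
  V3 = 51·(cos(60.0°) + j·sin(60.0°)) = 25.5 + j44.17 V
  V4 = 12.4·(cos(60.0°) + j·sin(60.0°)) = 6.2 + j10.74 V
Step 2 — Sum components: V_total = 35.86 + j74.55 V.
Step 3 — Convert to polar: |V_total| = 82.72 V, ∠V_total = 64.3°.

V_total = 82.72∠64.3° V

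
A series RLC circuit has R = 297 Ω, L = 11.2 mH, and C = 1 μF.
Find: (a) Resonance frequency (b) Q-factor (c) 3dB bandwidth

Step 1 — Resonance condition Im(Z)=0 gives ω₀ = 1/√(LC).
Step 2 — ω₀ = 1/√(0.0112·1e-06) = 9449 rad/s.
Step 3 — f₀ = ω₀/(2π) = 1504 Hz.
Step 4 — Series Q: Q = ω₀L/R = 9449·0.0112/297 = 0.3563.
Step 5 — 3dB bandwidth: Δω = ω₀/Q = 2.652e+04 rad/s; BW = Δω/(2π) = 4220 Hz.

(a) f₀ = 1504 Hz  (b) Q = 0.3563  (c) BW = 4220 Hz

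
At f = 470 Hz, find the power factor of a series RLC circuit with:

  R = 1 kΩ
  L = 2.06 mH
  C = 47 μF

Step 1 — Angular frequency: ω = 2π·f = 2π·470 = 2953 rad/s.
Step 2 — Component impedances:
  R: Z = R = 1000 Ω
  L: Z = jωL = j·2953·0.00206 = 0 + j6.083 Ω
  C: Z = 1/(jωC) = -j/(ω·C) = 0 - j7.205 Ω
Step 3 — Series combination: Z_total = R + L + C = 1000 - j1.121 Ω = 1000∠-0.1° Ω.
Step 4 — Power factor: PF = cos(φ) = Re(Z)/|Z| = 1000/1000 = 1.
Step 5 — Type: Im(Z) = -1.121 ⇒ leading (phase φ = -0.1°).

PF = 1 (leading, φ = -0.1°)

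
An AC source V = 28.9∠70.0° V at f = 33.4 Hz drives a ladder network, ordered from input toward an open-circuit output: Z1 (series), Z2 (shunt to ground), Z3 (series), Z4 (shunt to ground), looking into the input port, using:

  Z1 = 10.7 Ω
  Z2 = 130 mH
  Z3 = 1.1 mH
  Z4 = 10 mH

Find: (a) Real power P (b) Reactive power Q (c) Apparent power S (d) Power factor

Step 1 — Angular frequency: ω = 2π·f = 2π·33.4 = 209.9 rad/s.
Step 2 — Component impedances:
  Z1: Z = R = 10.7 Ω
  Z2: Z = jωL = j·209.9·0.13 = 0 + j27.28 Ω
  Z3: Z = jωL = j·209.9·0.0011 = 0 + j0.2308 Ω
  Z4: Z = jωL = j·209.9·0.01 = 0 + j2.099 Ω
Step 3 — Ladder network (open output): work backward from the far end, alternating series and parallel combinations. Z_in = 10.7 + j2.146 Ω = 10.91∠11.3° Ω.
Step 4 — Source phasor: V = 28.9∠70.0° V = 9.884 + j27.16 V.
Step 5 — Current: I = V / Z = 1.377 + j2.262 A = 2.648∠58.7° A.
Step 6 — Complex power: S = V·I* = 75.04 + j15.05 VA.
Step 7 — Real power: P = Re(S) = 75.04 W.
Step 8 — Reactive power: Q = Im(S) = 15.05 VAR.
Step 9 — Apparent power: |S| = 76.53 VA.
Step 10 — Power factor: PF = P/|S| = 0.9805 (lagging).

(a) P = 75.04 W  (b) Q = 15.05 VAR  (c) S = 76.53 VA  (d) PF = 0.9805 (lagging)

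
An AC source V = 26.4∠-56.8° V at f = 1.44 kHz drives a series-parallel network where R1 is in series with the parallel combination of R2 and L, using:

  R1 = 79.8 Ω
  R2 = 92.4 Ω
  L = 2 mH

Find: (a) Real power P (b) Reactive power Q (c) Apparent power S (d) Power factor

Step 1 — Angular frequency: ω = 2π·f = 2π·1440 = 9048 rad/s.
Step 2 — Component impedances:
  R1: Z = R = 79.8 Ω
  R2: Z = R = 92.4 Ω
  L: Z = jωL = j·9048·0.002 = 0 + j18.1 Ω
Step 3 — Parallel branch: R2 || L = 1/(1/R2 + 1/L) = 3.413 + j17.43 Ω.
Step 4 — Series with R1: Z_total = R1 + (R2 || L) = 83.21 + j17.43 Ω = 85.02∠11.8° Ω.
Step 5 — Source phasor: V = 26.4∠-56.8° V = 14.46 - j22.09 V.
Step 6 — Current: I = V / Z = 0.1132 - j0.2892 A = 0.3105∠-68.6° A.
Step 7 — Complex power: S = V·I* = 8.024 + j1.68 VA.
Step 8 — Real power: P = Re(S) = 8.024 W.
Step 9 — Reactive power: Q = Im(S) = 1.68 VAR.
Step 10 — Apparent power: |S| = 8.198 VA.
Step 11 — Power factor: PF = P/|S| = 0.9788 (lagging).

(a) P = 8.024 W  (b) Q = 1.68 VAR  (c) S = 8.198 VA  (d) PF = 0.9788 (lagging)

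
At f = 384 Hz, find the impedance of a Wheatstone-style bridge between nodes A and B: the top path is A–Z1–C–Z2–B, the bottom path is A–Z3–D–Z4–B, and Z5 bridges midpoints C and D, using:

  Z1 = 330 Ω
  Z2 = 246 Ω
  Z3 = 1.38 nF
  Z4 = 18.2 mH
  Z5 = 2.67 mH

Step 1 — Angular frequency: ω = 2π·f = 2π·384 = 2413 rad/s.
Step 2 — Component impedances:
  Z1: Z = R = 330 Ω
  Z2: Z = R = 246 Ω
  Z3: Z = 1/(jωC) = -j/(ω·C) = 0 - j3.003e+05 Ω
  Z4: Z = jωL = j·2413·0.0182 = 0 + j43.91 Ω
  Z5: Z = jωL = j·2413·0.00267 = 0 + j6.442 Ω
Step 3 — Bridge requires nodal analysis (the Z5 bridge couples midpoints C and D, so the two paths cannot be reduced to a simple series/parallel combination). Setting node B to ground and injecting 1 A at node A, the 3-node admittance system at A, C, D solves to V_A = Z_AB = 339.9 + j47.96 Ω = 343.3∠8.0° Ω.

Z = 339.9 + j47.96 Ω = 343.3∠8.0° Ω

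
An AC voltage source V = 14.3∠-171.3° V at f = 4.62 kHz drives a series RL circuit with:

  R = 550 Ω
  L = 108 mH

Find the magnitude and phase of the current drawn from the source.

Step 1 — Angular frequency: ω = 2π·f = 2π·4620 = 2.903e+04 rad/s.
Step 2 — Component impedances:
  R: Z = R = 550 Ω
  L: Z = jωL = j·2.903e+04·0.108 = 0 + j3135 Ω
Step 3 — Series combination: Z_total = R + L = 550 + j3135 Ω = 3183∠80.0° Ω.
Step 4 — Source phasor: V = 14.3∠-171.3° V = -14.14 - j2.163 V.
Step 5 — Ohm's law: I = V / Z_total = (-14.14 - j2.163) / (550 + j3135) = -0.001437 + j0.004257 A.
Step 6 — Convert to polar: |I| = 0.004493 A, ∠I = 108.7°.

I = 0.004493∠108.7° A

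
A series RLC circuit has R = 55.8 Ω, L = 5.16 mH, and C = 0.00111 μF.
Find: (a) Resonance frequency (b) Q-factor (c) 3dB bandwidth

Step 1 — Resonance: ω₀ = 1/√(LC) = 1/√(0.00516·1.11e-09) = 4.178e+05 rad/s.
Step 2 — f₀ = ω₀/(2π) = 6.65e+04 Hz.
Step 3 — Series Q: Q = ω₀L/R = 4.178e+05·0.00516/55.8 = 38.64.
Step 4 — Bandwidth: Δω = ω₀/Q = 1.081e+04 rad/s; BW = Δω/(2π) = 1721 Hz.

(a) f₀ = 6.65e+04 Hz  (b) Q = 38.64  (c) BW = 1721 Hz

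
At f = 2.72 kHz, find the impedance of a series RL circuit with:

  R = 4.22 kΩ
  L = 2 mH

Step 1 — Angular frequency: ω = 2π·f = 2π·2720 = 1.709e+04 rad/s.
Step 2 — Component impedances:
  R: Z = R = 4220 Ω
  L: Z = jωL = j·1.709e+04·0.002 = 0 + j34.18 Ω
Step 3 — Series combination: Z_total = R + L = 4220 + j34.18 Ω = 4220∠0.5° Ω.

Z = 4220 + j34.18 Ω = 4220∠0.5° Ω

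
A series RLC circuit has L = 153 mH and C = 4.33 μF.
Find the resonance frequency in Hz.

Step 1 — Resonance condition Im(Z)=0 gives ω₀ = 1/√(LC).
Step 2 — ω₀ = 1/√(0.153·4.33e-06) = 1229 rad/s.
Step 3 — f₀ = ω₀/(2π) = 195.5 Hz.

f₀ = 195.5 Hz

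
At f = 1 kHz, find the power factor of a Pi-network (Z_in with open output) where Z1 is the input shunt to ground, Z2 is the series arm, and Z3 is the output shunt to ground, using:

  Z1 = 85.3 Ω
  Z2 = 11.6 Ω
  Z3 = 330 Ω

Step 1 — Angular frequency: ω = 2π·f = 2π·1000 = 6283 rad/s.
Step 2 — Component impedances:
  Z1: Z = R = 85.3 Ω
  Z2: Z = R = 11.6 Ω
  Z3: Z = R = 330 Ω
Step 3 — With open output, the series arm Z2 and the output shunt Z3 appear in series to ground: Z2 + Z3 = 341.6 Ω.
Step 4 — Parallel with input shunt Z1: Z_in = Z1 || (Z2 + Z3) = 68.26 Ω = 68.26∠0.0° Ω.
Step 5 — Power factor: PF = cos(φ) = Re(Z)/|Z| = 68.26/68.26 = 1.
Step 6 — Type: Im(Z) = 0 ⇒ unity (phase φ = 0.0°).

PF = 1 (unity, φ = 0.0°)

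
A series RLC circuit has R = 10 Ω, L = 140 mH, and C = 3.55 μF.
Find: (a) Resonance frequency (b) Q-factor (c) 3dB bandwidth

Step 1 — Resonance: ω₀ = 1/√(LC) = 1/√(0.14·3.55e-06) = 1418 rad/s.
Step 2 — f₀ = ω₀/(2π) = 225.8 Hz.
Step 3 — Series Q: Q = ω₀L/R = 1418·0.14/10 = 19.86.
Step 4 — Bandwidth: Δω = ω₀/Q = 71.43 rad/s; BW = Δω/(2π) = 11.37 Hz.

(a) f₀ = 225.8 Hz  (b) Q = 19.86  (c) BW = 11.37 Hz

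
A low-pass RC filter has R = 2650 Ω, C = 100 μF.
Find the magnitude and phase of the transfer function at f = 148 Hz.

Step 1 — Angular frequency: ω = 2π·148 = 929.9 rad/s.
Step 2 — Transfer function: H(jω) = 1/(1 + jωRC).
Step 3 — Denominator: 1 + jωRC = 1 + j·929.9·2650·0.0001 = 1 + j246.4.
Step 4 — H = 1.647e-05 - j0.004058.
Step 5 — Magnitude: |H| = 0.004058 (-47.8 dB); phase: φ = -89.8°.

|H| = 0.004058 (-47.8 dB), φ = -89.8°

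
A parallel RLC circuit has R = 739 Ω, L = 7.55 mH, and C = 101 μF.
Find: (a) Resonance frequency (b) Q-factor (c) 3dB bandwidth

Step 1 — Resonance: ω₀ = 1/√(LC) = 1/√(0.00755·0.000101) = 1145 rad/s.
Step 2 — f₀ = ω₀/(2π) = 182.3 Hz.
Step 3 — Parallel Q: Q = R/(ω₀L) = 739/(1145·0.00755) = 85.47.
Step 4 — Bandwidth: Δω = ω₀/Q = 13.4 rad/s; BW = Δω/(2π) = 2.132 Hz.

(a) f₀ = 182.3 Hz  (b) Q = 85.47  (c) BW = 2.132 Hz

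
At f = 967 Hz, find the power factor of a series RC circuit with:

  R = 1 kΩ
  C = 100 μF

Step 1 — Angular frequency: ω = 2π·f = 2π·967 = 6076 rad/s.
Step 2 — Component impedances:
  R: Z = R = 1000 Ω
  C: Z = 1/(jωC) = -j/(ω·C) = 0 - j1.646 Ω
Step 3 — Series combination: Z_total = R + C = 1000 - j1.646 Ω = 1000∠-0.1° Ω.
Step 4 — Power factor: PF = cos(φ) = Re(Z)/|Z| = 1000/1000 = 1.
Step 5 — Type: Im(Z) = -1.646 ⇒ leading (phase φ = -0.1°).

PF = 1 (leading, φ = -0.1°)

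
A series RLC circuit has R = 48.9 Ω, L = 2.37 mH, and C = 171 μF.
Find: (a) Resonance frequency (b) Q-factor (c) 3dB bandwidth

Step 1 — Resonance condition Im(Z)=0 gives ω₀ = 1/√(LC).
Step 2 — ω₀ = 1/√(0.00237·0.000171) = 1571 rad/s.
Step 3 — f₀ = ω₀/(2π) = 250 Hz.
Step 4 — Series Q: Q = ω₀L/R = 1571·0.00237/48.9 = 0.07613.
Step 5 — 3dB bandwidth: Δω = ω₀/Q = 2.063e+04 rad/s; BW = Δω/(2π) = 3284 Hz.

(a) f₀ = 250 Hz  (b) Q = 0.07613  (c) BW = 3284 Hz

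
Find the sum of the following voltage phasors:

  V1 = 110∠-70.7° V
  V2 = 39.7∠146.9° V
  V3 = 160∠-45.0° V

Step 1 — Convert each phasor to rectangular form:
  V1 = 110·(cos(-70.7°) + j·sin(-70.7°)) = 36.36 - j103.8 V
  V2 = 39.7·(cos(146.9°) + j·sin(146.9°)) = -33.26 + j21.68 V
  V3 = 160·(cos(-45.0°) + j·sin(-45.0°)) = 113.1 - j113.1 V
Step 2 — Sum components: V_total = 116.2 - j195.3 V.
Step 3 — Convert to polar: |V_total| = 227.3 V, ∠V_total = -59.2°.

V_total = 227.3∠-59.2° V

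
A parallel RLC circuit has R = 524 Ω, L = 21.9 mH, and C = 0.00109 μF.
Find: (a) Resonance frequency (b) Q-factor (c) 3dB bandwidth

Step 1 — Resonance: ω₀ = 1/√(LC) = 1/√(0.0219·1.09e-09) = 2.047e+05 rad/s.
Step 2 — f₀ = ω₀/(2π) = 3.258e+04 Hz.
Step 3 — Parallel Q: Q = R/(ω₀L) = 524/(2.047e+05·0.0219) = 0.1169.
Step 4 — Bandwidth: Δω = ω₀/Q = 1.751e+06 rad/s; BW = Δω/(2π) = 2.787e+05 Hz.

(a) f₀ = 3.258e+04 Hz  (b) Q = 0.1169  (c) BW = 2.787e+05 Hz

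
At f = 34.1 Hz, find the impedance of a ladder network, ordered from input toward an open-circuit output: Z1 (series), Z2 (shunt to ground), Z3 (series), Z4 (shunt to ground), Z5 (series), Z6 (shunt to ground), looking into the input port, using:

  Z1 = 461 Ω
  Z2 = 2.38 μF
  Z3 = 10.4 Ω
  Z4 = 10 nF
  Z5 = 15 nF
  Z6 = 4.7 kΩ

Step 1 — Angular frequency: ω = 2π·f = 2π·34.1 = 214.3 rad/s.
Step 2 — Component impedances:
  Z1: Z = R = 461 Ω
  Z2: Z = 1/(jωC) = -j/(ω·C) = 0 - j1961 Ω
  Z3: Z = R = 10.4 Ω
  Z4: Z = 1/(jωC) = -j/(ω·C) = 0 - j4.667e+05 Ω
  Z5: Z = 1/(jωC) = -j/(ω·C) = 0 - j3.112e+05 Ω
  Z6: Z = R = 4700 Ω
Step 3 — Ladder network (open output): work backward from the far end, alternating series and parallel combinations. Z_in = 461.2 - j1941 Ω = 1995∠-76.6° Ω.

Z = 461.2 - j1941 Ω = 1995∠-76.6° Ω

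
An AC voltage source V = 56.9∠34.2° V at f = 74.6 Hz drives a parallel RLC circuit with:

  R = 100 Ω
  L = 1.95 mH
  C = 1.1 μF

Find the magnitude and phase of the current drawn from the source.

Step 1 — Angular frequency: ω = 2π·f = 2π·74.6 = 468.7 rad/s.
Step 2 — Component impedances:
  R: Z = R = 100 Ω
  L: Z = jωL = j·468.7·0.00195 = 0 + j0.914 Ω
  C: Z = 1/(jωC) = -j/(ω·C) = 0 - j1939 Ω
Step 3 — Parallel combination: 1/Z_total = 1/R + 1/L + 1/C; Z_total = 0.008361 + j0.9144 Ω = 0.9144∠89.5° Ω.
Step 4 — Source phasor: V = 56.9∠34.2° V = 47.06 + j31.98 V.
Step 5 — Ohm's law: I = V / Z_total = (47.06 + j31.98) / (0.008361 + j0.9144) = 35.45 - j51.14 A.
Step 6 — Convert to polar: |I| = 62.23 A, ∠I = -55.3°.

I = 62.23∠-55.3° A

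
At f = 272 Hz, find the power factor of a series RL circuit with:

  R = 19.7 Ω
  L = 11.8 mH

Step 1 — Angular frequency: ω = 2π·f = 2π·272 = 1709 rad/s.
Step 2 — Component impedances:
  R: Z = R = 19.7 Ω
  L: Z = jωL = j·1709·0.0118 = 0 + j20.17 Ω
Step 3 — Series combination: Z_total = R + L = 19.7 + j20.17 Ω = 28.19∠45.7° Ω.
Step 4 — Power factor: PF = cos(φ) = Re(Z)/|Z| = 19.7/28.19 = 0.6988.
Step 5 — Type: Im(Z) = 20.17 ⇒ lagging (phase φ = 45.7°).

PF = 0.6988 (lagging, φ = 45.7°)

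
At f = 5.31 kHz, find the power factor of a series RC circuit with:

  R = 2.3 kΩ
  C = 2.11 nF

Step 1 — Angular frequency: ω = 2π·f = 2π·5310 = 3.336e+04 rad/s.
Step 2 — Component impedances:
  R: Z = R = 2300 Ω
  C: Z = 1/(jωC) = -j/(ω·C) = 0 - j1.421e+04 Ω
Step 3 — Series combination: Z_total = R + C = 2300 - j1.421e+04 Ω = 1.439e+04∠-80.8° Ω.
Step 4 — Power factor: PF = cos(φ) = Re(Z)/|Z| = 2300/1.439e+04 = 0.1598.
Step 5 — Type: Im(Z) = -1.421e+04 ⇒ leading (phase φ = -80.8°).

PF = 0.1598 (leading, φ = -80.8°)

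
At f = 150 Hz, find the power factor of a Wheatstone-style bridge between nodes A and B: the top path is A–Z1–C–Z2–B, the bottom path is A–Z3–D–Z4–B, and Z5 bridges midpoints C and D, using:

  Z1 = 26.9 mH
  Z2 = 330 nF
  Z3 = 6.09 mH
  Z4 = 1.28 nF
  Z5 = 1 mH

Step 1 — Angular frequency: ω = 2π·f = 2π·150 = 942.5 rad/s.
Step 2 — Component impedances:
  Z1: Z = jωL = j·942.5·0.0269 = 0 + j25.35 Ω
  Z2: Z = 1/(jωC) = -j/(ω·C) = 0 - j3215 Ω
  Z3: Z = jωL = j·942.5·0.00609 = 0 + j5.74 Ω
  Z4: Z = 1/(jωC) = -j/(ω·C) = 0 - j8.289e+05 Ω
  Z5: Z = jωL = j·942.5·0.001 = 0 + j0.9425 Ω
Step 3 — Bridge requires nodal analysis (the Z5 bridge couples midpoints C and D, so the two paths cannot be reduced to a simple series/parallel combination). Setting node B to ground and injecting 1 A at node A, the 3-node admittance system at A, C, D solves to V_A = Z_AB = 0 - j3198 Ω = 3198∠-90.0° Ω.
Step 4 — Power factor: PF = cos(φ) = Re(Z)/|Z| = -0/3198 = -0.
Step 5 — Type: Im(Z) = -3198 ⇒ leading (phase φ = -90.0°).

PF = -0 (leading, φ = -90.0°)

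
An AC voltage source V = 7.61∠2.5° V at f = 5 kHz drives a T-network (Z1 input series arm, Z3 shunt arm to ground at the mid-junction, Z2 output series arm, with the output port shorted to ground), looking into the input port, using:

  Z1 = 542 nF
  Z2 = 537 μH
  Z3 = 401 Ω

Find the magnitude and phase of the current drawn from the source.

Step 1 — Angular frequency: ω = 2π·f = 2π·5000 = 3.142e+04 rad/s.
Step 2 — Component impedances:
  Z1: Z = 1/(jωC) = -j/(ω·C) = 0 - j58.73 Ω
  Z2: Z = jωL = j·3.142e+04·0.000537 = 0 + j16.87 Ω
  Z3: Z = R = 401 Ω
Step 3 — With the output port shorted to ground, the output series arm Z2 runs from the junction to ground; the shunt arm Z3 also runs from the junction to ground. They appear in parallel: Z3 || Z2 = 0.7085 + j16.84 Ω.
Step 4 — Series with input arm Z1: Z_in = Z1 + (Z3 || Z2) = 0.7085 - j41.89 Ω = 41.89∠-89.0° Ω.
Step 5 — Source phasor: V = 7.61∠2.5° V = 7.603 + j0.3319 V.
Step 6 — Ohm's law: I = V / Z_total = (7.603 + j0.3319) / (0.7085 - j41.89) = -0.004853 + j0.1816 A.
Step 7 — Convert to polar: |I| = 0.1816 A, ∠I = 91.5°.

I = 0.1816∠91.5° A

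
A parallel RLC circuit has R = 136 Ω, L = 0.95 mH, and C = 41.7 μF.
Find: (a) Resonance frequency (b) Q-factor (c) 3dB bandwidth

Step 1 — Resonance: ω₀ = 1/√(LC) = 1/√(0.00095·4.17e-05) = 5024 rad/s.
Step 2 — f₀ = ω₀/(2π) = 799.6 Hz.
Step 3 — Parallel Q: Q = R/(ω₀L) = 136/(5024·0.00095) = 28.49.
Step 4 — Bandwidth: Δω = ω₀/Q = 176.3 rad/s; BW = Δω/(2π) = 28.06 Hz.

(a) f₀ = 799.6 Hz  (b) Q = 28.49  (c) BW = 28.06 Hz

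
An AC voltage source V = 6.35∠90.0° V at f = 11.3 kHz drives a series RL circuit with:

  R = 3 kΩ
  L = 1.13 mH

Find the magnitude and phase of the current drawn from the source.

Step 1 — Angular frequency: ω = 2π·f = 2π·1.13e+04 = 7.1e+04 rad/s.
Step 2 — Component impedances:
  R: Z = R = 3000 Ω
  L: Z = jωL = j·7.1e+04·0.00113 = 0 + j80.23 Ω
Step 3 — Series combination: Z_total = R + L = 3000 + j80.23 Ω = 3001∠1.5° Ω.
Step 4 — Source phasor: V = 6.35∠90.0° V = 0 + j6.35 V.
Step 5 — Ohm's law: I = V / Z_total = (0 + j6.35) / (3000 + j80.23) = 5.657e-05 + j0.002115 A.
Step 6 — Convert to polar: |I| = 0.002116 A, ∠I = 88.5°.

I = 0.002116∠88.5° A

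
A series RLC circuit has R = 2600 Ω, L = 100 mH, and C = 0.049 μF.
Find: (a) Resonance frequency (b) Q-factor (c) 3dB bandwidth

Step 1 — Resonance: ω₀ = 1/√(LC) = 1/√(0.1·4.9e-08) = 1.429e+04 rad/s.
Step 2 — f₀ = ω₀/(2π) = 2274 Hz.
Step 3 — Series Q: Q = ω₀L/R = 1.429e+04·0.1/2600 = 0.5495.
Step 4 — Bandwidth: Δω = ω₀/Q = 2.6e+04 rad/s; BW = Δω/(2π) = 4138 Hz.

(a) f₀ = 2274 Hz  (b) Q = 0.5495  (c) BW = 4138 Hz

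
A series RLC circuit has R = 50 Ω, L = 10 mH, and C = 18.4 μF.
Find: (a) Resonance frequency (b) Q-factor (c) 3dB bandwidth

Step 1 — Resonance condition Im(Z)=0 gives ω₀ = 1/√(LC).
Step 2 — ω₀ = 1/√(0.01·1.84e-05) = 2331 rad/s.
Step 3 — f₀ = ω₀/(2π) = 371 Hz.
Step 4 — Series Q: Q = ω₀L/R = 2331·0.01/50 = 0.4663.
Step 5 — 3dB bandwidth: Δω = ω₀/Q = 5000 rad/s; BW = Δω/(2π) = 795.8 Hz.

(a) f₀ = 371 Hz  (b) Q = 0.4663  (c) BW = 795.8 Hz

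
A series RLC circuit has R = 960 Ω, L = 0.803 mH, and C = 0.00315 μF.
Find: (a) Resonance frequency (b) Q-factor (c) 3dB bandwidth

Step 1 — Resonance: ω₀ = 1/√(LC) = 1/√(0.000803·3.15e-09) = 6.288e+05 rad/s.
Step 2 — f₀ = ω₀/(2π) = 1.001e+05 Hz.
Step 3 — Series Q: Q = ω₀L/R = 6.288e+05·0.000803/960 = 0.5259.
Step 4 — Bandwidth: Δω = ω₀/Q = 1.196e+06 rad/s; BW = Δω/(2π) = 1.903e+05 Hz.

(a) f₀ = 1.001e+05 Hz  (b) Q = 0.5259  (c) BW = 1.903e+05 Hz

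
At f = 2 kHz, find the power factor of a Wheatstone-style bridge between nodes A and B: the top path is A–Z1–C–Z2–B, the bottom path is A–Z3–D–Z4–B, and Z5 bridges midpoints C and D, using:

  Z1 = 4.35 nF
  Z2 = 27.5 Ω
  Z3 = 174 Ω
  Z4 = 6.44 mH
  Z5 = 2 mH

Step 1 — Angular frequency: ω = 2π·f = 2π·2000 = 1.257e+04 rad/s.
Step 2 — Component impedances:
  Z1: Z = 1/(jωC) = -j/(ω·C) = 0 - j1.829e+04 Ω
  Z2: Z = R = 27.5 Ω
  Z3: Z = R = 174 Ω
  Z4: Z = jωL = j·1.257e+04·0.00644 = 0 + j80.93 Ω
  Z5: Z = jωL = j·1.257e+04·0.002 = 0 + j25.13 Ω
Step 3 — Bridge requires nodal analysis (the Z5 bridge couples midpoints C and D, so the two paths cannot be reduced to a simple series/parallel combination). Setting node B to ground and injecting 1 A at node A, the 3-node admittance system at A, C, D solves to V_A = Z_AB = 189.3 + j21.51 Ω = 190.5∠6.5° Ω.
Step 4 — Power factor: PF = cos(φ) = Re(Z)/|Z| = 189.32/190.54 = 0.9936.
Step 5 — Type: Im(Z) = 21.51 ⇒ lagging (phase φ = 6.5°).

PF = 0.9936 (lagging, φ = 6.5°)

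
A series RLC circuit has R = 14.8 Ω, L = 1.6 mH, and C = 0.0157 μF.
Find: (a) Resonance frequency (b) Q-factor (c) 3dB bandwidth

Step 1 — Resonance: ω₀ = 1/√(LC) = 1/√(0.0016·1.57e-08) = 1.995e+05 rad/s.
Step 2 — f₀ = ω₀/(2π) = 3.175e+04 Hz.
Step 3 — Series Q: Q = ω₀L/R = 1.995e+05·0.0016/14.8 = 21.57.
Step 4 — Bandwidth: Δω = ω₀/Q = 9250 rad/s; BW = Δω/(2π) = 1472 Hz.

(a) f₀ = 3.175e+04 Hz  (b) Q = 21.57  (c) BW = 1472 Hz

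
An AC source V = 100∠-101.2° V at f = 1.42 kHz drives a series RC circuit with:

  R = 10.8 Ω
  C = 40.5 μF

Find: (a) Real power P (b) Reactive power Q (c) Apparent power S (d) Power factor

Step 1 — Angular frequency: ω = 2π·f = 2π·1420 = 8922 rad/s.
Step 2 — Component impedances:
  R: Z = R = 10.8 Ω
  C: Z = 1/(jωC) = -j/(ω·C) = 0 - j2.767 Ω
Step 3 — Series combination: Z_total = R + C = 10.8 - j2.767 Ω = 11.15∠-14.4° Ω.
Step 4 — Source phasor: V = 100∠-101.2° V = -19.42 - j98.1 V.
Step 5 — Current: I = V / Z = 0.4964 - j8.956 A = 8.969∠-86.8° A.
Step 6 — Complex power: S = V·I* = 868.9 - j222.6 VA.
Step 7 — Real power: P = Re(S) = 868.9 W.
Step 8 — Reactive power: Q = Im(S) = -222.6 VAR.
Step 9 — Apparent power: |S| = 896.9 VA.
Step 10 — Power factor: PF = P/|S| = 0.9687 (leading).

(a) P = 868.9 W  (b) Q = -222.6 VAR  (c) S = 896.9 VA  (d) PF = 0.9687 (leading)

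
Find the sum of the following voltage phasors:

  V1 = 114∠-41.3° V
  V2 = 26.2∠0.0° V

Step 1 — Convert each phasor to rectangular form:
  V1 = 114·(cos(-41.3°) + j·sin(-41.3°)) = 85.64 - j75.24 V
  V2 = 26.2·(cos(0.0°) + j·sin(0.0°)) = 26.2 V
Step 2 — Sum components: V_total = 111.8 - j75.24 V.
Step 3 — Convert to polar: |V_total| = 134.8 V, ∠V_total = -33.9°.

V_total = 134.8∠-33.9° V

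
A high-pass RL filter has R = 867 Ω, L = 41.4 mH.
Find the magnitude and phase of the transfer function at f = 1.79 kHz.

Step 1 — Angular frequency: ω = 2π·1790 = 1.125e+04 rad/s.
Step 2 — Transfer function: H(jω) = jωL/(R + jωL).
Step 3 — Numerator jωL = j·465.6; denominator R + jωL = 867 + j465.6.
Step 4 — H = 0.2239 + j0.4168.
Step 5 — Magnitude: |H| = 0.4731 (-6.5 dB); phase: φ = 61.8°.

|H| = 0.4731 (-6.5 dB), φ = 61.8°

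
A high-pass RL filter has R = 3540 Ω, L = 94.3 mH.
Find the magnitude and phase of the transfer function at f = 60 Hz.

Step 1 — Angular frequency: ω = 2π·60 = 377 rad/s.
Step 2 — Transfer function: H(jω) = jωL/(R + jωL).
Step 3 — Numerator jωL = j·35.55; denominator R + jωL = 3540 + j35.55.
Step 4 — H = 0.0001008 + j0.01004.
Step 5 — Magnitude: |H| = 0.01004 (-40.0 dB); phase: φ = 89.4°.

|H| = 0.01004 (-40.0 dB), φ = 89.4°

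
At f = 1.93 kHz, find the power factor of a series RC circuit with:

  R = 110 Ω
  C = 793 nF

Step 1 — Angular frequency: ω = 2π·f = 2π·1930 = 1.213e+04 rad/s.
Step 2 — Component impedances:
  R: Z = R = 110 Ω
  C: Z = 1/(jωC) = -j/(ω·C) = 0 - j104 Ω
Step 3 — Series combination: Z_total = R + C = 110 - j104 Ω = 151.4∠-43.4° Ω.
Step 4 — Power factor: PF = cos(φ) = Re(Z)/|Z| = 110/151.37 = 0.7267.
Step 5 — Type: Im(Z) = -104 ⇒ leading (phase φ = -43.4°).

PF = 0.7267 (leading, φ = -43.4°)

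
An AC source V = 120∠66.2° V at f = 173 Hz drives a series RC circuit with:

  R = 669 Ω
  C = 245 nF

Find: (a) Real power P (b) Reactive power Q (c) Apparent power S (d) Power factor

Step 1 — Angular frequency: ω = 2π·f = 2π·173 = 1087 rad/s.
Step 2 — Component impedances:
  R: Z = R = 669 Ω
  C: Z = 1/(jωC) = -j/(ω·C) = 0 - j3755 Ω
Step 3 — Series combination: Z_total = R + C = 669 - j3755 Ω = 3814∠-79.9° Ω.
Step 4 — Source phasor: V = 120∠66.2° V = 48.43 + j109.8 V.
Step 5 — Current: I = V / Z = -0.02611 + j0.01755 A = 0.03146∠146.1° A.
Step 6 — Complex power: S = V·I* = 0.6622 - j3.717 VA.
Step 7 — Real power: P = Re(S) = 0.6622 W.
Step 8 — Reactive power: Q = Im(S) = -3.717 VAR.
Step 9 — Apparent power: |S| = 3.775 VA.
Step 10 — Power factor: PF = P/|S| = 0.1754 (leading).

(a) P = 0.6622 W  (b) Q = -3.717 VAR  (c) S = 3.775 VA  (d) PF = 0.1754 (leading)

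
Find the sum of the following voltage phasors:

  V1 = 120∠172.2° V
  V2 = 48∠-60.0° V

Step 1 — Convert each phasor to rectangular form:
  V1 = 120·(cos(172.2°) + j·sin(172.2°)) = -118.9 + j16.29 V
  V2 = 48·(cos(-60.0°) + j·sin(-60.0°)) = 24 - j41.57 V
Step 2 — Sum components: V_total = -94.89 - j25.28 V.
Step 3 — Convert to polar: |V_total| = 98.2 V, ∠V_total = -165.1°.

V_total = 98.2∠-165.1° V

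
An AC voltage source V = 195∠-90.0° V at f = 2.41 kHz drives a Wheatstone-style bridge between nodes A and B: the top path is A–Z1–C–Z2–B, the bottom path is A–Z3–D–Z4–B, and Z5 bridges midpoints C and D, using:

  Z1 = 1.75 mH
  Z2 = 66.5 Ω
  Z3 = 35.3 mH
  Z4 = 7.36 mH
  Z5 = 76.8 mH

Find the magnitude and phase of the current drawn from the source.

Step 1 — Angular frequency: ω = 2π·f = 2π·2410 = 1.514e+04 rad/s.
Step 2 — Component impedances:
  Z1: Z = jωL = j·1.514e+04·0.00175 = 0 + j26.5 Ω
  Z2: Z = R = 66.5 Ω
  Z3: Z = jωL = j·1.514e+04·0.0353 = 0 + j534.5 Ω
  Z4: Z = jωL = j·1.514e+04·0.00736 = 0 + j111.4 Ω
  Z5: Z = jωL = j·1.514e+04·0.0768 = 0 + j1163 Ω
Step 3 — Bridge requires nodal analysis (the Z5 bridge couples midpoints C and D, so the two paths cannot be reduced to a simple series/parallel combination). Setting node B to ground and injecting 1 A at node A, the 3-node admittance system at A, C, D solves to V_A = Z_AB = 60.62 + j33.67 Ω = 69.34∠29.0° Ω.
Step 4 — Source phasor: V = 195∠-90.0° V = 0 - j195 V.
Step 5 — Ohm's law: I = V / Z_total = (0 - j195) / (60.62 + j33.67) = -1.365 - j2.458 A.
Step 6 — Convert to polar: |I| = 2.812 A, ∠I = -119.0°.

I = 2.812∠-119.0° A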